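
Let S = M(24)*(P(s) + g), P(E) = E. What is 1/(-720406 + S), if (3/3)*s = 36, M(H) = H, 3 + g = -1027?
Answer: -1/744262 ≈ -1.3436e-6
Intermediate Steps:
g = -1030 (g = -3 - 1027 = -1030)
s = 36
S = -23856 (S = 24*(36 - 1030) = 24*(-994) = -23856)
1/(-720406 + S) = 1/(-720406 - 23856) = 1/(-744262) = -1/744262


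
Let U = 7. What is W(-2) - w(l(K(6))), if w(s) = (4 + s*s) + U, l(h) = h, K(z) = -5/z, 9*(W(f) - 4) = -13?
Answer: -329/36 ≈ -9.1389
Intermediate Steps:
W(f) = 23/9 (W(f) = 4 + (⅑)*(-13) = 4 - 13/9 = 23/9)
w(s) = 11 + s² (w(s) = (4 + s*s) + 7 = (4 + s²) + 7 = 11 + s²)
W(-2) - w(l(K(6))) = 23/9 - (11 + (-5/6)²) = 23/9 - (11 + (-5*⅙)²) = 23/9 - (11 + (-⅚)²) = 23/9 - (11 + 25/36) = 23/9 - 1*421/36 = 23/9 - 421/36 = -329/36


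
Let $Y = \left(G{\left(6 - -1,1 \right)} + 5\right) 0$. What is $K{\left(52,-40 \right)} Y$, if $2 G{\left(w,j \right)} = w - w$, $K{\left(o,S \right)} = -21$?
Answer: $0$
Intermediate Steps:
$G{\left(w,j \right)} = 0$ ($G{\left(w,j \right)} = \frac{w - w}{2} = \frac{1}{2} \cdot 0 = 0$)
$Y = 0$ ($Y = \left(0 + 5\right) 0 = 5 \cdot 0 = 0$)
$K{\left(52,-40 \right)} Y = \left(-21\right) 0 = 0$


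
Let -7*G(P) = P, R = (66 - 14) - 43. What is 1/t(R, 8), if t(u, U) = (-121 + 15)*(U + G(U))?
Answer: -7/5088 ≈ -0.0013758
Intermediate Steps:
R = 9 (R = 52 - 43 = 9)
G(P) = -P/7
t(u, U) = -636*U/7 (t(u, U) = (-121 + 15)*(U - U/7) = -636*U/7)
1/t(R, 8) = 1/(-636/7*8) = 1/(-5088/7) = -7/5088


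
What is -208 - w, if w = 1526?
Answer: -1734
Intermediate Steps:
-208 - w = -208 - 1*1526 = -208 - 1526 = -1734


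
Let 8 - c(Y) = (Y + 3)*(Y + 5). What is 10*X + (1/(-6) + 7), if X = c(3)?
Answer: -2359/6 ≈ -393.17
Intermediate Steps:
c(Y) = 8 - (3 + Y)*(5 + Y) (c(Y) = 8 - (Y + 3)*(Y + 5) = 8 - (3 + Y)*(5 + Y))
X = -40 (X = -7 - 1*3² - 8*3 = -7 - 1*9 - 24 = -7 - 9 - 24 = -40)
10*X + (1/(-6) + 7) = 10*(-40) + (1/(-6) + 7) = -400 + (1*(-⅙) + 7) = -400 + (-⅙ + 7) = -400 + 41/6 = -2359/6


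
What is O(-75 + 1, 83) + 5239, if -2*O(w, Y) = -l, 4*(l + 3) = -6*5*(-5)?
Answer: 21025/4 ≈ 5256.3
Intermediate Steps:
l = 69/2 (l = -3 + (-6*5*(-5))/4 = -3 + (-30*(-5))/4 = -3 + (1/4)*150 = -3 + 75/2 = 69/2 ≈ 34.500)
O(w, Y) = 69/4 (O(w, Y) = -(-1)*69/(2*2) = -1/2*(-69/2) = 69/4)
O(-75 + 1, 83) + 5239 = 69/4 + 5239 = 21025/4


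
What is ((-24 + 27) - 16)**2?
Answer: 169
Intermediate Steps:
((-24 + 27) - 16)**2 = (3 - 16)**2 = (-13)**2 = 169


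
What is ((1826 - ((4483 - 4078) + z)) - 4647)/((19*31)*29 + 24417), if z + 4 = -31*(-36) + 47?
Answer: -4385/41498 ≈ -0.10567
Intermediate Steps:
z = 1159 (z = -4 + (-31*(-36) + 47) = -4 + (1116 + 47) = -4 + 1163 = 1159)
((1826 - ((4483 - 4078) + z)) - 4647)/((19*31)*29 + 24417) = ((1826 - ((4483 - 4078) + 1159)) - 4647)/((19*31)*29 + 24417) = ((1826 - (405 + 1159)) - 4647)/(589*29 + 24417) = ((1826 - 1*1564) - 4647)/(17081 + 24417) = ((1826 - 1564) - 4647)/41498 = (262 - 4647)*(1/41498) = -4385*1/41498 = -4385/41498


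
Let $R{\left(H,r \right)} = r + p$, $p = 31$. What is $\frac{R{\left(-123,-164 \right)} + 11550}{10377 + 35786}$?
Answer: $\frac{11417}{46163} \approx 0.24732$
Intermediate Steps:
$R{\left(H,r \right)} = 31 + r$ ($R{\left(H,r \right)} = r + 31 = 31 + r$)
$\frac{R{\left(-123,-164 \right)} + 11550}{10377 + 35786} = \frac{\left(31 - 164\right) + 11550}{10377 + 35786} = \frac{-133 + 11550}{46163} = 11417 \cdot \frac{1}{46163} = \frac{11417}{46163}$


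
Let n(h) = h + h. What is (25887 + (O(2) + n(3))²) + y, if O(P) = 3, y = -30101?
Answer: -4133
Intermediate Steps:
n(h) = 2*h
(25887 + (O(2) + n(3))²) + y = (25887 + (3 + 2*3)²) - 30101 = (25887 + (3 + 6)²) - 30101 = (25887 + 9²) - 30101 = (25887 + 81) - 30101 = 25968 - 30101 = -4133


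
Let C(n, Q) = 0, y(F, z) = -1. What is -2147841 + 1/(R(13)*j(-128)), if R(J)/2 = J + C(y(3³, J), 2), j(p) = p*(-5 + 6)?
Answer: -7148014849/3328 ≈ -2.1478e+6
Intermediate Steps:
j(p) = p (j(p) = p*1 = p)
R(J) = 2*J (R(J) = 2*(J + 0) = 2*J)
-2147841 + 1/(R(13)*j(-128)) = -2147841 + 1/((2*13)*(-128)) = -2147841 + 1/(26*(-128)) = -2147841 + 1/(-3328) = -2147841 - 1/3328 = -7148014849/3328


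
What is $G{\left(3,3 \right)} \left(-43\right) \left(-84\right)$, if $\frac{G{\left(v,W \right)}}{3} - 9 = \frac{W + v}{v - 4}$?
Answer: $32508$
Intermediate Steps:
$G{\left(v,W \right)} = 27 + \frac{3 \left(W + v\right)}{-4 + v}$ ($G{\left(v,W \right)} = 27 + 3 \frac{W + v}{v - 4} = 27 + 3 \frac{W + v}{-4 + v} = 27 + \frac{3 \left(W + v\right)}{-4 + v}$)
$G{\left(3,3 \right)} \left(-43\right) \left(-84\right) = \frac{3 \left(-36 + 3 + 10 \cdot 3\right)}{-4 + 3} \left(-43\right) \left(-84\right) = \frac{3 \left(-36 + 3 + 30\right)}{-1} \left(-43\right) \left(-84\right) = 3 \left(-1\right) \left(-3\right) \left(-43\right) \left(-84\right) = 9 \left(-43\right) \left(-84\right) = \left(-387\right) \left(-84\right) = 32508$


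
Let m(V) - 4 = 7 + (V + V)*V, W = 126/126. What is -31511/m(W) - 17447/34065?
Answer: -1073649026/442845 ≈ -2424.4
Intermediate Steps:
W = 1 (W = 126*(1/126) = 1)
m(V) = 11 + 2*V**2 (m(V) = 4 + (7 + (V + V)*V) = 4 + (7 + (2*V)*V) = 4 + (7 + 2*V**2) = 11 + 2*V**2)
-31511/m(W) - 17447/34065 = -31511/(11 + 2*1**2) - 17447/34065 = -31511/(11 + 2*1) - 17447*1/34065 = -31511/(11 + 2) - 17447/34065 = -31511/13 - 17447/34065 = -1073649026/442845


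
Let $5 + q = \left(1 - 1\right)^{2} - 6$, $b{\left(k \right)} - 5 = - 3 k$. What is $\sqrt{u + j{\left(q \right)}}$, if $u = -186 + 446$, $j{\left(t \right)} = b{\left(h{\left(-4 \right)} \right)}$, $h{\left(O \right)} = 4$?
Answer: $\sqrt{253} \approx 15.906$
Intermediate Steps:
$b{\left(k \right)} = 5 - 3 k$
$q = -11$ ($q = -5 + \left(\left(1 - 1\right)^{2} - 6\right) = -5 - \left(6 - 0^{2}\right) = -5 + \left(0 - 6\right) = -5 - 6 = -11$)
$j{\left(t \right)} = -7$ ($j{\left(t \right)} = 5 - 12 = -7$)
$u = 260$
$\sqrt{u + j{\left(q \right)}} = \sqrt{260 - 7} = \sqrt{253}$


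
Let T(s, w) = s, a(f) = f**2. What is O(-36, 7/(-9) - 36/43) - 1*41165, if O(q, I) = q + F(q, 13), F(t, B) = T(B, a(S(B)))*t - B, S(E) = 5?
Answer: -41682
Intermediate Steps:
F(t, B) = -B + B*t (F(t, B) = B*t - B = -B + B*t)
O(q, I) = -13 + 14*q (O(q, I) = q + 13*(-1 + q) = q + (-13 + 13*q) = -13 + 14*q)
O(-36, 7/(-9) - 36/43) - 1*41165 = (-13 + 14*(-36)) - 1*41165 = (-13 - 504) - 41165 = -517 - 41165 = -41682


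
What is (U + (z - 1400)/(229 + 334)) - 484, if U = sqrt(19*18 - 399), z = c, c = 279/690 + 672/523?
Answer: -32946265481/67723270 + I*sqrt(57) ≈ -486.48 + 7.5498*I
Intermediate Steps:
c = 203199/120290 (c = 279*(1/690) + 672*(1/523) = 93/230 + 672/523 = 203199/120290 ≈ 1.6892)
z = 203199/120290 ≈ 1.6892
U = I*sqrt(57) (U = sqrt(342 - 399) = sqrt(-57) = I*sqrt(57) ≈ 7.5498*I)
(U + (z - 1400)/(229 + 334)) - 484 = (I*sqrt(57) + (203199/120290 - 1400)/(229 + 334)) - 484 = (I*sqrt(57) - 168202801/120290/563) - 484 = (I*sqrt(57) - 168202801/120290*1/563) - 484 = (I*sqrt(57) - 168202801/67723270) - 484 = (-168202801/67723270 + I*sqrt(57)) - 484 = -32946265481/67723270 + I*sqrt(57)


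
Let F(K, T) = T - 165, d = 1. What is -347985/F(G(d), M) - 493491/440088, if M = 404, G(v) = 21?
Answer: -51087322343/35060344 ≈ -1457.1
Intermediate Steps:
F(K, T) = -165 + T
-347985/F(G(d), M) - 493491/440088 = -347985/(-165 + 404) - 493491/440088 = -347985/239 - 493491*1/440088 = -347985*1/239 - 164497/146696 = -347985/239 - 164497/146696 = -51087322343/35060344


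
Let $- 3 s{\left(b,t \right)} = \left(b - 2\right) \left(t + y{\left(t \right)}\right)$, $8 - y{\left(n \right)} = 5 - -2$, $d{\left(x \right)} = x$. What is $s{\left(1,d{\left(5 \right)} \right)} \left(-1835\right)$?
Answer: $-3670$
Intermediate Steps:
$y{\left(n \right)} = 1$ ($y{\left(n \right)} = 8 - \left(5 - -2\right) = 8 - \left(5 + 2\right) = 8 - 7 = 1$)
$s{\left(b,t \right)} = - \frac{\left(1 + t\right) \left(-2 + b\right)}{3}$ ($s{\left(b,t \right)} = - \frac{\left(b - 2\right) \left(t + 1\right)}{3} = - \frac{\left(-2 + b\right) \left(1 + t\right)}{3} = - \frac{\left(1 + t\right) \left(-2 + b\right)}{3}$)
$s{\left(1,d{\left(5 \right)} \right)} \left(-1835\right) = \left(\frac{2}{3} - \frac{1}{3} + \frac{2}{3} \cdot 5 - \frac{1}{3} \cdot 5\right) \left(-1835\right) = \left(\frac{2}{3} - \frac{1}{3} + \frac{10}{3} - \frac{5}{3}\right) \left(-1835\right) = 2 \left(-1835\right) = -3670$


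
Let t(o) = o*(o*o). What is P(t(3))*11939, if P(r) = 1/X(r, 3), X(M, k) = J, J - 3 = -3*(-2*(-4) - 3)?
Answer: -11939/12 ≈ -994.92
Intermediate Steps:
J = -12 (J = 3 - 3*(-2*(-4) - 3) = 3 - 3*(8 - 3) = 3 - 3*5 = 3 - 15 = -12)
t(o) = o³ (t(o) = o*o² = o³)
X(M, k) = -12
P(r) = -1/12 (P(r) = 1/(-12) = -1/12)
P(t(3))*11939 = -1/12*11939 = -11939/12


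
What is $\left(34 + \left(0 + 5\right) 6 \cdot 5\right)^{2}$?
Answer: $33856$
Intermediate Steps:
$\left(34 + \left(0 + 5\right) 6 \cdot 5\right)^{2} = \left(34 + 5 \cdot 6 \cdot 5\right)^{2} = \left(34 + 30 \cdot 5\right)^{2} = \left(34 + 150\right)^{2} = 184^{2} = 33856$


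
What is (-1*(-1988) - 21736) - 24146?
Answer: -43894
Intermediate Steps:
(-1*(-1988) - 21736) - 24146 = (1988 - 21736) - 24146 = -19748 - 24146 = -43894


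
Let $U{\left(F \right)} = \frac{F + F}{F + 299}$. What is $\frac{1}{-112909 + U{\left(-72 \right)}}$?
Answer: $- \frac{227}{25630487} \approx -8.8566 \cdot 10^{-6}$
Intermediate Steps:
$U{\left(F \right)} = \frac{2 F}{299 + F}$
$\frac{1}{-112909 + U{\left(-72 \right)}} = \frac{1}{-112909 + 2 \left(-72\right) \frac{1}{299 - 72}} = \frac{1}{-112909 + 2 \left(-72\right) \frac{1}{227}} = \frac{1}{-112909 - \frac{144}{227}} = \frac{1}{- \frac{25630487}{227}} = - \frac{227}{25630487}$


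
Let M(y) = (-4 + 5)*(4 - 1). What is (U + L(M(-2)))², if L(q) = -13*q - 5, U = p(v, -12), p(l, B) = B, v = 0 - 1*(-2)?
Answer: 3136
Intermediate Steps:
v = 2 (v = 0 + 2 = 2)
M(y) = 3 (M(y) = 1*3 = 3)
U = -12
L(q) = -5 - 13*q
(U + L(M(-2)))² = (-12 + (-5 - 13*3))² = (-12 + (-5 - 39))² = (-12 - 44)² = (-56)² = 3136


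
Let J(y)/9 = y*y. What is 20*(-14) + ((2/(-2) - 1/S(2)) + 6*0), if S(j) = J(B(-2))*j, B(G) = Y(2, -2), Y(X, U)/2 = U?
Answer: -80929/288 ≈ -281.00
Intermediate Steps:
Y(X, U) = 2*U
B(G) = -4 (B(G) = 2*(-2) = -4)
J(y) = 9*y² (J(y) = 9*(y*y) = 9*y²)
S(j) = 144*j (S(j) = (9*(-4)²)*j = (9*16)*j = 144*j)
20*(-14) + ((2/(-2) - 1/S(2)) + 6*0) = 20*(-14) + ((2/(-2) - 1/(144*2)) + 6*0) = -280 + ((2*(-½) - 1/288) + 0) = -280 + ((-1 - 1*1/288) + 0) = -280 + ((-1 - 1/288) + 0) = -280 + (-289/288 + 0) = -280 - 289/288 = -80929/288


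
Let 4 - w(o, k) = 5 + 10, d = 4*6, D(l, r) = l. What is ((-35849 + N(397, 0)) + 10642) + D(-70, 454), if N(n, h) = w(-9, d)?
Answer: -25288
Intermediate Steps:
d = 24
w(o, k) = -11 (w(o, k) = 4 - (5 + 10) = 4 - 1*15 = 4 - 15 = -11)
N(n, h) = -11
((-35849 + N(397, 0)) + 10642) + D(-70, 454) = ((-35849 - 11) + 10642) - 70 = (-35860 + 10642) - 70 = -25218 - 70 = -25288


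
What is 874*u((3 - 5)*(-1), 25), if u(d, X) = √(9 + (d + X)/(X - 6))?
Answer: 138*√418 ≈ 2821.4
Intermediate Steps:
u(d, X) = √(9 + (X + d)/(-6 + X))
874*u((3 - 5)*(-1), 25) = 874*√((-54 + (3 - 5)*(-1) + 10*25)/(-6 + 25)) = 874*√((-54 - 2*(-1) + 250)/19) = 874*√((-54 + 2 + 250)/19) = 874*√((1/19)*198) = 874*√(198/19) = 874*(3*√418/19) = 138*√418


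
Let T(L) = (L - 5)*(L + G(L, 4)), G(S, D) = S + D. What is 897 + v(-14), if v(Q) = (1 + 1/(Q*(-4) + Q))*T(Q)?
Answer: 9547/7 ≈ 1363.9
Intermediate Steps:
G(S, D) = D + S
T(L) = (-5 + L)*(4 + 2*L) (T(L) = (L - 5)*(L + (4 + L)) = (-5 + L)*(4 + 2*L))
v(Q) = (1 - 1/(3*Q))*(-20 - 6*Q + 2*Q**2) (v(Q) = (1 + 1/(Q*(-4) + Q))*(-20 - 6*Q + 2*Q**2) = (1 + 1/(-4*Q + Q))*(-20 - 6*Q + 2*Q**2) = (1 + 1/(-3*Q))*(-20 - 6*Q + 2*Q**2) = (1 - 1/(3*Q))*(-20 - 6*Q + 2*Q**2))
897 + v(-14) = 897 + (-18 + 2*(-14)**2 - 20/3*(-14) + (20/3)/(-14)) = 897 + (-18 + 2*196 + 280/3 + (20/3)*(-1/14)) = 897 + (-18 + 392 + 280/3 - 10/21) = 897 + 3268/7 = 9547/7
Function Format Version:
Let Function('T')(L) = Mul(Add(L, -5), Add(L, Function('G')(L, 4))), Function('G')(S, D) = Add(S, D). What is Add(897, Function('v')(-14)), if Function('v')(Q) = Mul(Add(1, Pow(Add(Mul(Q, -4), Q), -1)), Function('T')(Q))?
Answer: Rational(9547, 7) ≈ 1363.9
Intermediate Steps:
Function('G')(S, D) = Add(D, S)
Function('T')(L) = Mul(Add(-5, L), Add(4, Mul(2, L))) (Function('T')(L) = Mul(Add(L, -5), Add(L, Add(4, L))) = Mul(Add(-5, L), Add(4, Mul(2, L))))
Function('v')(Q) = Mul(Add(1, Mul(Rational(-1, 3), Pow(Q, -1))), Add(-20, Mul(-6, Q), Mul(2, Pow(Q, 2)))) (Function('v')(Q) = Mul(Add(1, Pow(Add(Mul(Q, -4), Q), -1)), Add(-20, Mul(-6, Q), Mul(2, Pow(Q, 2)))) = Mul(Add(1, Pow(Add(Mul(-4, Q), Q), -1)), Add(-20, Mul(-6, Q), Mul(2, Pow(Q, 2)))) = Mul(Add(1, Pow(Mul(-3, Q), -1)), Add(-20, Mul(-6, Q), Mul(2, Pow(Q, 2)))) = Mul(Add(1, Mul(Rational(-1, 3), Pow(Q, -1))), Add(-20, Mul(-6, Q), Mul(2, Pow(Q, 2)))))
Add(897, Function('v')(-14)) = Add(897, Add(-18, Mul(2, Pow(-14, 2)), Mul(Rational(-20, 3), -14), Mul(Rational(20, 3), Pow(-14, -1)))) = Add(897, Add(-18, Mul(2, 196), Rational(280, 3), Mul(Rational(20, 3), Rational(-1, 14)))) = Add(897, Add(-18, 392, Rational(280, 3), Rational(-10, 21))) = Add(897, Rational(3268, 7)) = Rational(9547, 7)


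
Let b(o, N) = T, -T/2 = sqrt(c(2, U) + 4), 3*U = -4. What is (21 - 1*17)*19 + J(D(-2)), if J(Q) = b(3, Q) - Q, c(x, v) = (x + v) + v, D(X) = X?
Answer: 78 - 2*sqrt(30)/3 ≈ 74.349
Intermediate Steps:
U = -4/3 (U = (1/3)*(-4) = -4/3 ≈ -1.3333)
c(x, v) = x + 2*v (c(x, v) = (v + x) + v = x + 2*v)
T = -2*sqrt(30)/3 (T = -2*sqrt((2 + 2*(-4/3)) + 4) = -2*sqrt((2 - 8/3) + 4) = -2*sqrt(-2/3 + 4) = -2*sqrt(30)/3 ≈ -3.6515)
b(o, N) = -2*sqrt(30)/3
J(Q) = -Q - 2*sqrt(30)/3 (J(Q) = -2*sqrt(30)/3 - Q = -Q - 2*sqrt(30)/3)
(21 - 1*17)*19 + J(D(-2)) = (21 - 1*17)*19 + (-1*(-2) - 2*sqrt(30)/3) = (21 - 17)*19 + (2 - 2*sqrt(30)/3) = 4*19 + (2 - 2*sqrt(30)/3) = 76 + (2 - 2*sqrt(30)/3) = 78 - 2*sqrt(30)/3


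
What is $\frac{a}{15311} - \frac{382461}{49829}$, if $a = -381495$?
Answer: $- \frac{24865374726}{762931819} \approx -32.592$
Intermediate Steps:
$\frac{a}{15311} - \frac{382461}{49829} = - \frac{381495}{15311} - \frac{382461}{49829} = - \frac{24865374726}{762931819}$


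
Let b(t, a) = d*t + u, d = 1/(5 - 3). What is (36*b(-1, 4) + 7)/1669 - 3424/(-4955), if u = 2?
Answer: 6016911/8269895 ≈ 0.72757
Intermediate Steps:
d = 1/2 ≈ 0.50000
b(t, a) = 2 + t/2 (b(t, a) = t/2 + 2 = 2 + t/2)
(36*b(-1, 4) + 7)/1669 - 3424/(-4955) = (36*(2 + (1/2)*(-1)) + 7)/1669 - 3424/(-4955) = (36*(2 - 1/2) + 7)*(1/1669) - 3424*(-1/4955) = (36*(3/2) + 7)*(1/1669) + 3424/4955 = (54 + 7)*(1/1669) + 3424/4955 = 61*(1/1669) + 3424/4955 = 61/1669 + 3424/4955 = 6016911/8269895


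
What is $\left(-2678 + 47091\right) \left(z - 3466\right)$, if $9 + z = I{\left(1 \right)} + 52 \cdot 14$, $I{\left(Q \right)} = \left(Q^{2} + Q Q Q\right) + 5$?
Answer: $-121691620$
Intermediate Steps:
$I{\left(Q \right)} = 5 + Q^{2} + Q^{3}$ ($I{\left(Q \right)} = \left(Q^{2} + Q^{2} Q\right) + 5 = \left(Q^{2} + Q^{3}\right) + 5 = 5 + Q^{2} + Q^{3}$)
$z = 726$ ($z = -9 + \left(\left(5 + 1^{2} + 1^{3}\right) + 52 \cdot 14\right) = -9 + \left(\left(5 + 1 + 1\right) + 728\right) = -9 + \left(7 + 728\right) = -9 + 735 = 726$)
$\left(-2678 + 47091\right) \left(z - 3466\right) = \left(-2678 + 47091\right) \left(726 - 3466\right) = 44413 \left(-2740\right) = -121691620$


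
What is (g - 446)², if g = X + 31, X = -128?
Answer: 294849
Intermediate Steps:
g = -97 (g = -128 + 31 = -97)
(g - 446)² = (-97 - 446)² = (-543)² = 294849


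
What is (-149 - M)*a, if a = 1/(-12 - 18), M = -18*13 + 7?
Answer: -13/5 ≈ -2.6000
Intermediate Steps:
M = -227 (M = -234 + 7 = -227)
a = -1/30 (a = 1/(-30) = -1/30 ≈ -0.033333)
(-149 - M)*a = (-149 - 1*(-227))*(-1/30) = (-149 + 227)*(-1/30) = 78*(-1/30) = -13/5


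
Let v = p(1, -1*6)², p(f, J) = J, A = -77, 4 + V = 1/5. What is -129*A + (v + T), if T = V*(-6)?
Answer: 49959/5 ≈ 9991.8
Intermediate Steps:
V = -19/5 (V = -4 + 1/5 = -4 + ⅕ = -19/5 ≈ -3.8000)
v = 36 (v = (-1*6)² = (-6)² = 36)
T = 114/5 (T = -19/5*(-6) = 114/5 ≈ 22.800)
-129*A + (v + T) = -129*(-77) + (36 + 114/5) = 9933 + 294/5 = 49959/5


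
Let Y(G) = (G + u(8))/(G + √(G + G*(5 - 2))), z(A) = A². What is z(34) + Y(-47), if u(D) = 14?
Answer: 19663/17 + 22*I*√47/799 ≈ 1156.6 + 0.18877*I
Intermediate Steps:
Y(G) = (14 + G)/(G + 2*√G) (Y(G) = (G + 14)/(G + √(G + G*(5 - 2))) = (14 + G)/(G + √(G + G*3)) = (14 + G)/(G + √(G + 3*G)) = (14 + G)/(G + √(4*G)) = (14 + G)/(G + 2*√G))
z(34) + Y(-47) = 34² + (14 - 47)/(-47 + 2*√(-47)) = 1156 - 33/(-47 + 2*(I*√47)) = 1156 - 33/(-47 + 2*I*√47)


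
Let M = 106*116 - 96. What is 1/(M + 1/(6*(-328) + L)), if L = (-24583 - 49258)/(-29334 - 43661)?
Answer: 143580319/1751679818805 ≈ 8.1967e-5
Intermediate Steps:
M = 12200 (M = 12296 - 96 = 12200)
L = 73841/72995 (L = -73841/(-72995) = -73841*(-1/72995) = 73841/72995 ≈ 1.0116)
1/(M + 1/(6*(-328) + L)) = 1/(12200 + 1/(6*(-328) + 73841/72995)) = 1/(12200 + 1/(-1968 + 73841/72995)) = 1/(12200 + 1/(-143580319/72995)) = 1/(12200 - 72995/143580319) = 1/(1751679818805/143580319) = 143580319/1751679818805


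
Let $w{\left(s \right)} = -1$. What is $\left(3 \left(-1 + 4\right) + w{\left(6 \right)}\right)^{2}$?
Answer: $64$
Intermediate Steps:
$\left(3 \left(-1 + 4\right) + w{\left(6 \right)}\right)^{2} = \left(3 \left(-1 + 4\right) - 1\right)^{2} = \left(3 \cdot 3 - 1\right)^{2} = \left(9 - 1\right)^{2} = 8^{2} = 64$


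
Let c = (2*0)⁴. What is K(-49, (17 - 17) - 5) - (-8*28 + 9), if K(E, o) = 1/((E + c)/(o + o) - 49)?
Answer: 94805/441 ≈ 214.98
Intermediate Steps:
c = 0 (c = 0⁴ = 0)
K(E, o) = 1/(-49 + E/(2*o)) (K(E, o) = 1/((E + 0)/(o + o) - 49) = 1/(E/((2*o)) - 49) = 1/(E*(1/(2*o)) - 49) = 1/(E/(2*o) - 49) = 1/(-49 + E/(2*o)))
K(-49, (17 - 17) - 5) - (-8*28 + 9) = 2*((17 - 17) - 5)/(-49 - 98*((17 - 17) - 5)) - (-8*28 + 9) = 2*(0 - 5)/(-49 - 98*(0 - 5)) - (-224 + 9) = 2*(-5)/(-49 - 98*(-5)) - 1*(-215) = 2*(-5)/(-49 + 490) + 215 = 2*(-5)/441 + 215 = 2*(-5)*(1/441) + 215 = -10/441 + 215 = 94805/441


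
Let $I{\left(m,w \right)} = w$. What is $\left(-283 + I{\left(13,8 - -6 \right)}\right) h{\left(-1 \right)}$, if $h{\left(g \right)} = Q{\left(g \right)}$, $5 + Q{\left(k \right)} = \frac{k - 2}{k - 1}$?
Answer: $\frac{1883}{2} \approx 941.5$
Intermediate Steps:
$Q{\left(k \right)} = -5 + \frac{-2 + k}{-1 + k}$ ($Q{\left(k \right)} = -5 + \frac{k - 2}{k - 1} = -5 + \frac{-2 + k}{-1 + k}$)
$h{\left(g \right)} = \frac{3 - 4 g}{-1 + g}$
$\left(-283 + I{\left(13,8 - -6 \right)}\right) h{\left(-1 \right)} = \left(-283 + \left(8 - -6\right)\right) \frac{3 - -4}{-1 - 1} = \left(-283 + \left(8 + 6\right)\right) \frac{3 + 4}{-2} = \left(-283 + 14\right) \left(\left(- \frac{1}{2}\right) 7\right) = \left(-269\right) \left(- \frac{7}{2}\right) = \frac{1883}{2}$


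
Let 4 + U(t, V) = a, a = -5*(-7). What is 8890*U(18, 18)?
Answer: 275590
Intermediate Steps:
a = 35
U(t, V) = 31 (U(t, V) = -4 + 35 = 31)
8890*U(18, 18) = 8890*31 = 275590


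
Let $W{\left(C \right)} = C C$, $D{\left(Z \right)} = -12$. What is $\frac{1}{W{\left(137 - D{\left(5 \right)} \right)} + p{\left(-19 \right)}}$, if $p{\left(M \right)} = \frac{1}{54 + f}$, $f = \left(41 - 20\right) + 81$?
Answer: $\frac{156}{3463357} \approx 4.5043 \cdot 10^{-5}$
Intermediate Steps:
$f = 102$ ($f = 21 + 81 = 102$)
$W{\left(C \right)} = C^{2}$
$p{\left(M \right)} = \frac{1}{156}$ ($p{\left(M \right)} = \frac{1}{54 + 102} = \frac{1}{156}$)
$\frac{1}{W{\left(137 - D{\left(5 \right)} \right)} + p{\left(-19 \right)}} = \frac{1}{\left(137 - -12\right)^{2} + \frac{1}{156}} = \frac{1}{\left(137 + 12\right)^{2} + \frac{1}{156}} = \frac{1}{149^{2} + \frac{1}{156}} = \frac{1}{22201 + \frac{1}{156}} = \frac{1}{\frac{3463357}{156}} = \frac{156}{3463357}$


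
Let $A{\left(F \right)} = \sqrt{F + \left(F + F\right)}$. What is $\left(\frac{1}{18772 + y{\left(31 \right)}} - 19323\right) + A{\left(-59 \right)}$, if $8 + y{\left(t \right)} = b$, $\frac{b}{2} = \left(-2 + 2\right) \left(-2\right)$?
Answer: $- \frac{362576771}{18764} + i \sqrt{177} \approx -19323.0 + 13.304 i$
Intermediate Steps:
$b = 0$ ($b = 2 \left(-2 + 2\right) \left(-2\right) = 2 \cdot 0 \left(-2\right) = 2 \cdot 0 = 0$)
$y{\left(t \right)} = -8$ ($y{\left(t \right)} = -8 + 0 = -8$)
$A{\left(F \right)} = \sqrt{3} \sqrt{F}$ ($A{\left(F \right)} = \sqrt{F + 2 F} = \sqrt{3 F} = \sqrt{3} \sqrt{F}$)
$\left(\frac{1}{18772 + y{\left(31 \right)}} - 19323\right) + A{\left(-59 \right)} = \left(\frac{1}{18772 - 8} - 19323\right) + \sqrt{3} \sqrt{-59} = \left(\frac{1}{18764} - 19323\right) + \sqrt{3} i \sqrt{59} = \left(\frac{1}{18764} - 19323\right) + i \sqrt{177} = - \frac{362576771}{18764} + i \sqrt{177}$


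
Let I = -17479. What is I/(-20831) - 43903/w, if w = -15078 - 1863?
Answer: 1210655132/352897971 ≈ 3.4306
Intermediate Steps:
w = -16941
I/(-20831) - 43903/w = -17479/(-20831) - 43903/(-16941) = -17479*(-1/20831) - 43903*(-1/16941) = 17479/20831 + 43903/16941 = 1210655132/352897971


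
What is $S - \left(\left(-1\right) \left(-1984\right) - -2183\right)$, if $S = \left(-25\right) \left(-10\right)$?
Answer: $-3917$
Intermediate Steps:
$S = 250$
$S - \left(\left(-1\right) \left(-1984\right) - -2183\right) = 250 - \left(\left(-1\right) \left(-1984\right) - -2183\right) = 250 - \left(1984 + 2183\right) = 250 - 4167 = -3917$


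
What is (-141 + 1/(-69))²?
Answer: 94672900/4761 ≈ 19885.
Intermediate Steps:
(-141 + 1/(-69))² = (-141 - 1/69)² = (-9730/69)² = 94672900/4761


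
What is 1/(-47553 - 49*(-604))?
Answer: -1/17957 ≈ -5.5689e-5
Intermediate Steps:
1/(-47553 - 49*(-604)) = 1/(-47553 + 29596) = 1/(-17957) = -1/17957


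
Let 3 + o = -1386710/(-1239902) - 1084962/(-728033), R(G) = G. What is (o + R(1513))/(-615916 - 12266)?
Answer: -682708036035907/283526670599645706 ≈ -0.0024079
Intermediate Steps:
o = -176625761572/451344786383 (o = -3 + (-1386710/(-1239902) - 1084962/(-728033)) = -3 + (-1386710*(-1/1239902) - 1084962*(-1/728033)) = -3 + (693355/619951 + 1084962/728033) = -3 + 1177408597577/451344786383 = -176625761572/451344786383 ≈ -0.39133)
(o + R(1513))/(-615916 - 12266) = (-176625761572/451344786383 + 1513)/(-615916 - 12266) = (682708036035907/451344786383)/(-628182) = (682708036035907/451344786383)*(-1/628182) = -682708036035907/283526670599645706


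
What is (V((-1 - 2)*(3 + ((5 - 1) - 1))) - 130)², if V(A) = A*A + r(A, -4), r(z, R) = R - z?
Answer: 43264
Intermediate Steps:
V(A) = -4 + A² - A (V(A) = A*A + (-4 - A) = A² + (-4 - A) = -4 + A² - A)
(V((-1 - 2)*(3 + ((5 - 1) - 1))) - 130)² = ((-4 + ((-1 - 2)*(3 + ((5 - 1) - 1)))² - (-1 - 2)*(3 + ((5 - 1) - 1))) - 130)² = ((-4 + (-3*(3 + (4 - 1)))² - (-3)*(3 + (4 - 1))) - 130)² = ((-4 + (-3*(3 + 3))² - (-3)*(3 + 3)) - 130)² = ((-4 + (-3*6)² - (-3)*6) - 130)² = ((-4 + (-18)² - 1*(-18)) - 130)² = ((-4 + 324 + 18) - 130)² = (338 - 130)² = 208² = 43264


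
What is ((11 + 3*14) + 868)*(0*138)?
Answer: 0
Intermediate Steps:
((11 + 3*14) + 868)*(0*138) = ((11 + 42) + 868)*0 = (53 + 868)*0 = 921*0 = 0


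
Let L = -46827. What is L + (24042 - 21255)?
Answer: -44040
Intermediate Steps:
L + (24042 - 21255) = -46827 + (24042 - 21255) = -46827 + 2787 = -44040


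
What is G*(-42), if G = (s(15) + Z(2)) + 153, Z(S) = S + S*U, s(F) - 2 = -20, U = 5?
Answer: -6174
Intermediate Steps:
s(F) = -18 (s(F) = 2 - 20 = -18)
Z(S) = 6*S (Z(S) = S + S*5 = S + 5*S = 6*S)
G = 147 (G = (-18 + 6*2) + 153 = (-18 + 12) + 153 = -6 + 153 = 147)
G*(-42) = 147*(-42) = -6174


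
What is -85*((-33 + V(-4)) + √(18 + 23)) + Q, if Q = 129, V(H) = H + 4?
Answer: 2934 - 85*√41 ≈ 2389.7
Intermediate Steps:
V(H) = 4 + H
-85*((-33 + V(-4)) + √(18 + 23)) + Q = -85*((-33 + (4 - 4)) + √(18 + 23)) + 129 = -85*((-33 + 0) + √41) + 129 = -85*(-33 + √41) + 129 = (2805 - 85*√41) + 129 = 2934 - 85*√41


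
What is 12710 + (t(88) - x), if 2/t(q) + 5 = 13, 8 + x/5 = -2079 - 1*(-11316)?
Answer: -133739/4 ≈ -33435.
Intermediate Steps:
x = 46145 (x = -40 + 5*(-2079 - 1*(-11316)) = -40 + 5*(-2079 + 11316) = -40 + 5*9237 = -40 + 46185 = 46145)
t(q) = ¼ (t(q) = 2/(-5 + 13) = 2/8 = 2*(⅛) = ¼)
12710 + (t(88) - x) = 12710 + (¼ - 1*46145) = 12710 + (¼ - 46145) = 12710 - 184579/4 = -133739/4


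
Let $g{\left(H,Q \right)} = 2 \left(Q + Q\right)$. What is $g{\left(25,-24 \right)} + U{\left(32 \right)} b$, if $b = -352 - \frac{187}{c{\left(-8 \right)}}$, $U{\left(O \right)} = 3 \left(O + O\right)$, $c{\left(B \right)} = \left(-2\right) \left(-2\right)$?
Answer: $-76656$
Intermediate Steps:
$c{\left(B \right)} = 4$
$U{\left(O \right)} = 6 O$ ($U{\left(O \right)} = 3 \cdot 2 O = 6 O$)
$g{\left(H,Q \right)} = 4 Q$ ($g{\left(H,Q \right)} = 2 \cdot 2 Q = 4 Q$)
$b = - \frac{1595}{4}$ ($b = -352 - \frac{187}{4} = - \frac{1595}{4} \approx -398.75$)
$g{\left(25,-24 \right)} + U{\left(32 \right)} b = 4 \left(-24\right) + 6 \cdot 32 \left(- \frac{1595}{4}\right) = -96 + 192 \left(- \frac{1595}{4}\right) = -96 - 76560 = -76656$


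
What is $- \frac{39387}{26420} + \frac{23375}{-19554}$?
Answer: $- \frac{693870449}{258308340} \approx -2.6862$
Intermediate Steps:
$- \frac{39387}{26420} + \frac{23375}{-19554} = \left(-39387\right) \frac{1}{26420} + 23375 \left(- \frac{1}{19554}\right) = - \frac{39387}{26420} - \frac{23375}{19554} = - \frac{693870449}{258308340}$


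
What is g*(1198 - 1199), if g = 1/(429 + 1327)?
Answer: -1/1756 ≈ -0.00056948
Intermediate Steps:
g = 1/1756 ≈ 0.00056948
g*(1198 - 1199) = (1198 - 1199)/1756 = (1/1756)*(-1) = -1/1756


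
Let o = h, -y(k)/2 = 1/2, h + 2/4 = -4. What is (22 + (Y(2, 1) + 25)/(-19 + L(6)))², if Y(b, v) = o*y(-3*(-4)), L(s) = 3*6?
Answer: 225/4 ≈ 56.250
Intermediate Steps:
h = -9/2 (h = -½ - 4 = -9/2 ≈ -4.5000)
L(s) = 18
y(k) = -1 (y(k) = -2/2 = -2*½ = -1)
o = -9/2 ≈ -4.5000
Y(b, v) = 9/2 (Y(b, v) = -9/2*(-1) = 9/2)
(22 + (Y(2, 1) + 25)/(-19 + L(6)))² = (22 + (9/2 + 25)/(-19 + 18))² = (22 + (59/2)/(-1))² = (22 + (59/2)*(-1))² = (22 - 59/2)² = (-15/2)² = 225/4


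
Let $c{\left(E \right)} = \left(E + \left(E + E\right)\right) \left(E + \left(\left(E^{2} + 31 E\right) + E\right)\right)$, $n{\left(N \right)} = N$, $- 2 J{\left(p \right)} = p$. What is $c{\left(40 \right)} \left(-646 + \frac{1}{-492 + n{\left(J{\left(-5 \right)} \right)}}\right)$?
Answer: $- \frac{221605574400}{979} \approx -2.2636 \cdot 10^{8}$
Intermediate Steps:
$J{\left(p \right)} = - \frac{p}{2}$
$c{\left(E \right)} = 3 E \left(E^{2} + 33 E\right)$ ($c{\left(E \right)} = \left(E + 2 E\right) \left(E + \left(E^{2} + 32 E\right)\right) = 3 E \left(E^{2} + 33 E\right)$)
$c{\left(40 \right)} \left(-646 + \frac{1}{-492 + n{\left(J{\left(-5 \right)} \right)}}\right) = 3 \cdot 40^{2} \left(33 + 40\right) \left(-646 + \frac{1}{-492 - - \frac{5}{2}}\right) = 3 \cdot 1600 \cdot 73 \left(-646 + \frac{1}{-492 + \frac{5}{2}}\right) = 350400 \left(-646 + \frac{1}{- \frac{979}{2}}\right) = 350400 \left(-646 - \frac{2}{979}\right) = 350400 \left(- \frac{632436}{979}\right) = - \frac{221605574400}{979}$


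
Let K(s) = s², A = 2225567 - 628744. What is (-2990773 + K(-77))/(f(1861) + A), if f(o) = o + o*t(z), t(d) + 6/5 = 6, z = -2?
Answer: -3731055/2009521 ≈ -1.8567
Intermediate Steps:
t(d) = 24/5 (t(d) = -6/5 + 6 = 24/5)
A = 1596823
f(o) = 29*o/5 (f(o) = o + o*(24/5) = o + 24*o/5 = 29*o/5)
(-2990773 + K(-77))/(f(1861) + A) = (-2990773 + (-77)²)/((29/5)*1861 + 1596823) = (-2990773 + 5929)/(53969/5 + 1596823) = -2984844/8038084/5 = -2984844*5/8038084 = -3731055/2009521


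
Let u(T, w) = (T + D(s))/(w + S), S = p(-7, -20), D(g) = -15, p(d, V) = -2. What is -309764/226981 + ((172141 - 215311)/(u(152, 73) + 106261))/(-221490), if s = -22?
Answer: -17254539062231027/12643360089194964 ≈ -1.3647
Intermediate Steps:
S = -2
u(T, w) = (-15 + T)/(-2 + w) (u(T, w) = (T - 15)/(w - 2) = (-15 + T)/(-2 + w))
-309764/226981 + ((172141 - 215311)/(u(152, 73) + 106261))/(-221490) = -309764/226981 + ((172141 - 215311)/((-15 + 152)/(-2 + 73) + 106261))/(-221490) = -309764*1/226981 - 43170/(137/71 + 106261)*(-1/221490) = -309764/226981 - 43170/((1/71)*137 + 106261)*(-1/221490) = -309764/226981 - 43170/(137/71 + 106261)*(-1/221490) = -309764/226981 - 43170/7544668/71*(-1/221490) = -309764/226981 - 43170*71/7544668*(-1/221490) = -309764/226981 - 1532535/3772334*(-1/221490) = -309764/226981 + 102169/55702283844 = -17254539062231027/12643360089194964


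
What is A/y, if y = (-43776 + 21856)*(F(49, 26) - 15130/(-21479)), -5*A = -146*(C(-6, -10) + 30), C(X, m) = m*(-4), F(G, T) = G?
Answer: -10975769/5850453480 ≈ -0.0018761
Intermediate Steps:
C(X, m) = -4*m
A = 2044 (A = -(-146)*(-4*(-10) + 30)/5 = -(-146)*(40 + 30)/5 = -(-146)*70/5 = -1/5*(-10220) = 2044)
y = -23401813920/21479 (y = (-43776 + 21856)*(49 - 15130/(-21479)) = -21920*(49 - 15130*(-1/21479)) = -21920*(49 + 15130/21479) = -21920*1067601/21479 = -23401813920/21479 ≈ -1.0895e+6)
A/y = 2044/(-23401813920/21479) = 2044*(-21479/23401813920) = -10975769/5850453480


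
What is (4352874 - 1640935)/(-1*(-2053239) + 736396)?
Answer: 2711939/2789635 ≈ 0.97215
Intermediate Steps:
(4352874 - 1640935)/(-1*(-2053239) + 736396) = 2711939/(2053239 + 736396) = 2711939/2789635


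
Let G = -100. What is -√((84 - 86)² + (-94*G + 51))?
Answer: -√9455 ≈ -97.237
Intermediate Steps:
-√((84 - 86)² + (-94*G + 51)) = -√((84 - 86)² + (-94*(-100) + 51)) = -√((-2)² + (9400 + 51)) = -√(4 + 9451) = -√9455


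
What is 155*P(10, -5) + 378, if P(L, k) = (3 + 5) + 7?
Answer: 2703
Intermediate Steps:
P(L, k) = 15 (P(L, k) = 8 + 7 = 15)
155*P(10, -5) + 378 = 155*15 + 378 = 2325 + 378 = 2703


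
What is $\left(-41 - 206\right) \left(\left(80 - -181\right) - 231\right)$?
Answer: $-7410$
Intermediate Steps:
$\left(-41 - 206\right) \left(\left(80 - -181\right) - 231\right) = - 247 \left(\left(80 + 181\right) - 231\right) = - 247 \left(261 - 231\right) = \left(-247\right) 30 = -7410$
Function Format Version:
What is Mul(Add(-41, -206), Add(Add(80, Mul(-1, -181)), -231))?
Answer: -7410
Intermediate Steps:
Mul(Add(-41, -206), Add(Add(80, Mul(-1, -181)), -231)) = Mul(-247, Add(Add(80, 181), -231)) = Mul(-247, Add(261, -231)) = Mul(-247, 30) = -7410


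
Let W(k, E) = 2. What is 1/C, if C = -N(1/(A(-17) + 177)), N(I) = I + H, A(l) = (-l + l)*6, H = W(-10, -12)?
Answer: -177/355 ≈ -0.49859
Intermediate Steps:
H = 2
A(l) = 0 (A(l) = 0*6 = 0)
N(I) = 2 + I (N(I) = I + 2 = 2 + I)
C = -355/177 (C = -(2 + 1/(0 + 177)) = -(2 + 1/177) = -1*355/177 = -355/177 ≈ -2.0056)
1/C = 1/(-355/177) = -177/355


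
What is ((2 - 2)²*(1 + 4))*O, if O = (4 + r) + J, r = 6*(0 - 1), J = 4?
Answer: 0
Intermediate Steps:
r = -6 (r = 6*(-1) = -6)
O = 2 (O = (4 - 6) + 4 = -2 + 4 = 2)
((2 - 2)²*(1 + 4))*O = ((2 - 2)²*(1 + 4))*2 = (0²*5)*2 = (0*5)*2 = 0*2 = 0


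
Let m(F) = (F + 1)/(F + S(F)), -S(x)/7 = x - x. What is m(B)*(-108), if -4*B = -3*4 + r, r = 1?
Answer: -1620/11 ≈ -147.27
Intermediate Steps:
S(x) = 0 (S(x) = -7*(x - x) = -7*0 = 0)
B = 11/4 (B = -(-3*4 + 1)/4 = -(-12 + 1)/4 = -1/4*(-11) = 11/4 ≈ 2.7500)
m(F) = (1 + F)/F (m(F) = (F + 1)/(F + 0) = (1 + F)/F)
m(B)*(-108) = ((1 + 11/4)/(11/4))*(-108) = ((4/11)*(15/4))*(-108) = (15/11)*(-108) = -1620/11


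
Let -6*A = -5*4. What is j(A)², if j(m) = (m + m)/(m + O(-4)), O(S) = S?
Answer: 100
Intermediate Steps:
A = 10/3 (A = -(-5)*4/6 = -⅙*(-20) = 10/3 ≈ 3.3333)
j(m) = 2*m/(-4 + m) (j(m) = (m + m)/(m - 4) = (2*m)/(-4 + m) = 2*m/(-4 + m))
j(A)² = (2*(10/3)/(-4 + 10/3))² = (2*(10/3)/(-⅔))² = (2*(10/3)*(-3/2))² = (-10)² = 100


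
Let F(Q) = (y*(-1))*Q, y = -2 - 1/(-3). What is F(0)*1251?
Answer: 0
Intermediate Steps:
y = -5/3 (y = -2 - 1*(-⅓) = -2 + ⅓ = -5/3 ≈ -1.6667)
F(Q) = 5*Q/3 (F(Q) = (-5/3*(-1))*Q = 5*Q/3)
F(0)*1251 = ((5/3)*0)*1251 = 0*1251 = 0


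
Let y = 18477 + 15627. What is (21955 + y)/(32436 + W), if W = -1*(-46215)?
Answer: 56059/78651 ≈ 0.71276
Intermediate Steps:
W = 46215
y = 34104
(21955 + y)/(32436 + W) = (21955 + 34104)/(32436 + 46215) = 56059/78651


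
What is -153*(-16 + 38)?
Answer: -3366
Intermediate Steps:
-153*(-16 + 38) = -153*22 = -3366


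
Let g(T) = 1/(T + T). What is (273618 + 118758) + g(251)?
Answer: 196972753/502 ≈ 3.9238e+5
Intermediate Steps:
g(T) = 1/(2*T)
(273618 + 118758) + g(251) = (273618 + 118758) + (1/2)/251 = 392376 + (1/2)*(1/251) = 392376 + 1/502 = 196972753/502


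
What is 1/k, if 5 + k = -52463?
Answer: -1/52468 ≈ -1.9059e-5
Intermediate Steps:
k = -52468 (k = -5 - 52463 = -52468)
1/k = 1/(-52468) = -1/52468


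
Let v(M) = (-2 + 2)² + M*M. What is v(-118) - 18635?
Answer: -4711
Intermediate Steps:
v(M) = M² (v(M) = 0² + M² = 0 + M² = M²)
v(-118) - 18635 = (-118)² - 18635 = 13924 - 18635 = -4711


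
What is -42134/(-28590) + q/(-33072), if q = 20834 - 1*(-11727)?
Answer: 25696481/52529360 ≈ 0.48918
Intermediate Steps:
q = 32561 (q = 20834 + 11727 = 32561)
-42134/(-28590) + q/(-33072) = -42134/(-28590) + 32561/(-33072) = -42134*(-1/28590) + 32561*(-1/33072) = 21067/14295 - 32561/33072 = 25696481/52529360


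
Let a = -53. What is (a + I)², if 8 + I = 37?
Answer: 576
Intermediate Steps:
I = 29 (I = -8 + 37 = 29)
(a + I)² = (-53 + 29)² = (-24)² = 576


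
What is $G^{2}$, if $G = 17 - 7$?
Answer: $100$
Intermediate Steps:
$G = 10$ ($G = 17 - 7 = 10$)
$G^{2} = 10^{2} = 100$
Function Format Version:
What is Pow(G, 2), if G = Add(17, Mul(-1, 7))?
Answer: 100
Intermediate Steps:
G = 10 (G = Add(17, -7) = 10)
Pow(G, 2) = Pow(10, 2) = 100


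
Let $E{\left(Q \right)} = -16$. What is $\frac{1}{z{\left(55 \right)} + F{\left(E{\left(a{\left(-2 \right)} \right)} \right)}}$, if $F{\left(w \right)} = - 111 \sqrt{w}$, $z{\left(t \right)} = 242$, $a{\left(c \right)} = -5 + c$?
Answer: $\frac{121}{127850} + \frac{111 i}{63925} \approx 0.00094642 + 0.0017364 i$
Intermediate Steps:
$\frac{1}{z{\left(55 \right)} + F{\left(E{\left(a{\left(-2 \right)} \right)} \right)}} = \frac{1}{242 - 111 \sqrt{-16}} = \frac{1}{242 - 111 \cdot 4 i} = \frac{1}{242 - 444 i} = \frac{242 + 444 i}{255700}$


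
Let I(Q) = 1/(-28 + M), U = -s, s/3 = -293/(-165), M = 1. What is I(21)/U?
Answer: 55/7911 ≈ 0.0069523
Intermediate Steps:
s = 293/55 (s = 3*(-293/(-165)) = 3*(-293*(-1/165)) = 3*(293/165) = 293/55 ≈ 5.3273)
U = -293/55 (U = -1*293/55 = -293/55 ≈ -5.3273)
I(Q) = -1/27 (I(Q) = 1/(-28 + 1) = 1/(-27) = -1/27)
I(21)/U = -1/(27*(-293/55)) = -1/27*(-55/293) = 55/7911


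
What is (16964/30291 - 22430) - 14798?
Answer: -1127656384/30291 ≈ -37227.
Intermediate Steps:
(16964/30291 - 22430) - 14798 = -679410166/30291 - 14798 = -1127656384/30291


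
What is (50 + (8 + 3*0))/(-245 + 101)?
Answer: -29/72 ≈ -0.40278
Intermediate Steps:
(50 + (8 + 3*0))/(-245 + 101) = (50 + (8 + 0))/(-144) = (50 + 8)*(-1/144) = 58*(-1/144) = -29/72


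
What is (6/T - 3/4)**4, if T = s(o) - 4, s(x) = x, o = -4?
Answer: 81/16 ≈ 5.0625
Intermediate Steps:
T = -8 (T = -4 - 4 = -8)
(6/T - 3/4)**4 = (6/(-8) - 3/4)**4 = (6*(-1/8) - 3*1/4)**4 = (-3/4 - 3/4)**4 = (-3/2)**4 = 81/16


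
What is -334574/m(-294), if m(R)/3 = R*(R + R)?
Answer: -167287/259308 ≈ -0.64513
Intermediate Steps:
m(R) = 6*R² (m(R) = 3*(R*(R + R)) = 3*(R*(2*R)) = 3*(2*R²) = 6*R²)
-334574/m(-294) = -334574/(6*(-294)²) = -334574/(6*86436) = -334574/518616 = -334574*1/518616 = -167287/259308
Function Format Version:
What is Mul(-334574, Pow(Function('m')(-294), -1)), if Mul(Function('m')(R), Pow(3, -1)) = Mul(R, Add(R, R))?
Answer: Rational(-167287, 259308) ≈ -0.64513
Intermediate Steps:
Function('m')(R) = Mul(6, Pow(R, 2)) (Function('m')(R) = Mul(3, Mul(R, Add(R, R))) = Mul(3, Mul(R, Mul(2, R))) = Mul(3, Mul(2, Pow(R, 2))) = Mul(6, Pow(R, 2)))
Mul(-334574, Pow(Function('m')(-294), -1)) = Mul(-334574, Pow(Mul(6, Pow(-294, 2)), -1)) = Mul(-334574, Pow(Mul(6, 86436), -1)) = Mul(-334574, Pow(518616, -1)) = Mul(-334574, Rational(1, 518616)) = Rational(-167287, 259308)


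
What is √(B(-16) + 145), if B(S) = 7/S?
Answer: 3*√257/4 ≈ 12.023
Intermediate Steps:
√(B(-16) + 145) = √(7/(-16) + 145) = √(7*(-1/16) + 145) = √(-7/16 + 145) = √(2313/16) = 3*√257/4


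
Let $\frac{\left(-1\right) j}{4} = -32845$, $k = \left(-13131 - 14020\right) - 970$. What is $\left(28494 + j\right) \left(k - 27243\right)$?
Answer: $-8851264136$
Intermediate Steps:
$k = -28121$ ($k = -27151 - 970 = -28121$)
$j = 131380$ ($j = \left(-4\right) \left(-32845\right) = 131380$)
$\left(28494 + j\right) \left(k - 27243\right) = \left(28494 + 131380\right) \left(-28121 - 27243\right) = 159874 \left(-55364\right) = -8851264136$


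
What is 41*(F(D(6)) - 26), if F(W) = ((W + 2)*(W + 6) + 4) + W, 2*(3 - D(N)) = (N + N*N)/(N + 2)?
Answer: -17015/64 ≈ -265.86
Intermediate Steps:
D(N) = 3 - (N + N²)/(2*(2 + N)) (D(N) = 3 - (N + N*N)/(2*(N + 2)) = 3 - (N + N²)/(2*(2 + N)))
F(W) = 4 + W + (2 + W)*(6 + W) (F(W) = ((2 + W)*(6 + W) + 4) + W = (4 + (2 + W)*(6 + W)) + W = 4 + W + (2 + W)*(6 + W))
41*(F(D(6)) - 26) = 41*((16 + ((12 - 1*6² + 5*6)/(2*(2 + 6)))² + 9*((12 - 1*6² + 5*6)/(2*(2 + 6)))) - 26) = 41*((16 + ((½)*(12 - 1*36 + 30)/8)² + 9*((½)*(12 - 1*36 + 30)/8)) - 26) = 41*((16 + ((½)*(⅛)*(12 - 36 + 30))² + 9*((½)*(⅛)*(12 - 36 + 30))) - 26) = 41*((16 + ((½)*(⅛)*6)² + 9*((½)*(⅛)*6)) - 26) = 41*((16 + (3/8)² + 9*(3/8)) - 26) = 41*((16 + 9/64 + 27/8) - 26) = 41*(1249/64 - 26) = 41*(-415/64) = -17015/64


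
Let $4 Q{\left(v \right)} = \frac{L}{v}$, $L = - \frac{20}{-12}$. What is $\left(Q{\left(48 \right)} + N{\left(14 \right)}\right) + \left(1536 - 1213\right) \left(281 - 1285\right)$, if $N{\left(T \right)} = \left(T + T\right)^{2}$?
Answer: $- \frac{186340603}{576} \approx -3.2351 \cdot 10^{5}$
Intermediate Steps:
$L = \frac{5}{3}$ ($L = \left(-20\right) \left(- \frac{1}{12}\right) = \frac{5}{3} \approx 1.6667$)
$N{\left(T \right)} = 4 T^{2}$ ($N{\left(T \right)} = \left(2 T\right)^{2} = 4 T^{2}$)
$Q{\left(v \right)} = \frac{5}{12 v}$ ($Q{\left(v \right)} = \frac{\frac{5}{3} \frac{1}{v}}{4} = \frac{5}{12 v}$)
$\left(Q{\left(48 \right)} + N{\left(14 \right)}\right) + \left(1536 - 1213\right) \left(281 - 1285\right) = \left(\frac{5}{12 \cdot 48} + 4 \cdot 14^{2}\right) + \left(1536 - 1213\right) \left(281 - 1285\right) = \left(\frac{5}{12} \cdot \frac{1}{48} + 4 \cdot 196\right) + 323 \left(-1004\right) = \left(\frac{5}{576} + 784\right) - 324292 = \frac{451589}{576} - 324292 = - \frac{186340603}{576}$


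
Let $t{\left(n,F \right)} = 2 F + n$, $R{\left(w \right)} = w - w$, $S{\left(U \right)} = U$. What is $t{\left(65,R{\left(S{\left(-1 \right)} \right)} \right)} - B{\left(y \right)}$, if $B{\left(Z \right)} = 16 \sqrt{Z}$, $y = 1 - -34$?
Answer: $65 - 16 \sqrt{35} \approx -29.657$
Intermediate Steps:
$y = 35$ ($y = 1 + 34 = 35$)
$R{\left(w \right)} = 0$
$t{\left(n,F \right)} = n + 2 F$
$t{\left(65,R{\left(S{\left(-1 \right)} \right)} \right)} - B{\left(y \right)} = \left(65 + 2 \cdot 0\right) - 16 \sqrt{35} = \left(65 + 0\right) - 16 \sqrt{35} = 65 - 16 \sqrt{35}$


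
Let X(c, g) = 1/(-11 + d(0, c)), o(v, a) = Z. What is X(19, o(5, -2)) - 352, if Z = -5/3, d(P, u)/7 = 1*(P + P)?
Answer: -3873/11 ≈ -352.09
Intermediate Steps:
d(P, u) = 14*P (d(P, u) = 7*(1*(P + P)) = 7*(1*(2*P)) = 7*(2*P) = 14*P)
Z = -5/3 (Z = -5*1/3 = -5/3 ≈ -1.6667)
o(v, a) = -5/3
X(c, g) = -1/11 (X(c, g) = 1/(-11 + 14*0) = 1/(-11 + 0) = 1/(-11) = -1/11)
X(19, o(5, -2)) - 352 = -1/11 - 352 = -3873/11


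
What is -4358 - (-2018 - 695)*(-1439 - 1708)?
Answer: -8542169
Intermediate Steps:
-4358 - (-2018 - 695)*(-1439 - 1708) = -4358 - (-2713)*(-3147) = -4358 - 1*8537811 = -4358 - 8537811 = -8542169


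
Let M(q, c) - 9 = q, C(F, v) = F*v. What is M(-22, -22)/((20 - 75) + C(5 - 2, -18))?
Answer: 13/109 ≈ 0.11927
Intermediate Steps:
M(q, c) = 9 + q
M(-22, -22)/((20 - 75) + C(5 - 2, -18)) = (9 - 22)/((20 - 75) + (5 - 2)*(-18)) = -13/(-55 + 3*(-18)) = -13/(-55 - 54) = -13/(-109) = -13*(-1/109) = 13/109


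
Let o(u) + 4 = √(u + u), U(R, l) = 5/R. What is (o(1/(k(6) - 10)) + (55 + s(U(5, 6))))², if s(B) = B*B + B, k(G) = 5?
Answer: (265 + I*√10)²/25 ≈ 2808.6 + 67.04*I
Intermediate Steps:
s(B) = B + B² (s(B) = B² + B = B + B²)
o(u) = -4 + √2*√u (o(u) = -4 + √(u + u) = -4 + √(2*u) = -4 + √2*√u)
(o(1/(k(6) - 10)) + (55 + s(U(5, 6))))² = ((-4 + √2*√(1/(5 - 10))) + (55 + (5/5)*(1 + 5/5)))² = ((-4 + √2*√(1/(-5))) + (55 + (5*(⅕))*(1 + 5*(⅕))))² = ((-4 + √2*√(-⅕)) + (55 + 1*(1 + 1)))² = ((-4 + √2*(I*√5/5)) + (55 + 1*2))² = ((-4 + I*√10/5) + (55 + 2))² = ((-4 + I*√10/5) + 57)² = (53 + I*√10/5)²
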